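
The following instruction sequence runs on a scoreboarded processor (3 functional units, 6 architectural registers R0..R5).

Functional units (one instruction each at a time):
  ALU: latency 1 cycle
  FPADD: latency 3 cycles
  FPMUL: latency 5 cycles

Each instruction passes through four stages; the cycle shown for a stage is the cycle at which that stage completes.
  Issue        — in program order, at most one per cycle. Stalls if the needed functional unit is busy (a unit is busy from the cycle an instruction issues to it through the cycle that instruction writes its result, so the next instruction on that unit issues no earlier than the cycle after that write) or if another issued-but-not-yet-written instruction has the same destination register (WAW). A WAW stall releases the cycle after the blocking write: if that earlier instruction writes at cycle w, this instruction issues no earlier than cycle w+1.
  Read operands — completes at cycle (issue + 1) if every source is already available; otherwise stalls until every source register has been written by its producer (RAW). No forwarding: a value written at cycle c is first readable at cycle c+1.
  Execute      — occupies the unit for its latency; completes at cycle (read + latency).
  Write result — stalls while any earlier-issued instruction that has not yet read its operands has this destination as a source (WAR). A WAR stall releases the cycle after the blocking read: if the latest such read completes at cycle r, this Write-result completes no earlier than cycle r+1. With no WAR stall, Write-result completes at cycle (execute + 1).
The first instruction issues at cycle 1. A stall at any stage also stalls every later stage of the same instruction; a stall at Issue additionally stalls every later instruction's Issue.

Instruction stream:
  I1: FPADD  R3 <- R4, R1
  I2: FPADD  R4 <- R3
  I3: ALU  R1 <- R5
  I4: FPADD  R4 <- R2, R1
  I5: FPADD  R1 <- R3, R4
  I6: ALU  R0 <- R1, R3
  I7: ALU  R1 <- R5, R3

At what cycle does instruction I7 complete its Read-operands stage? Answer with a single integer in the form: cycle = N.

cycle = 29

I1  is:1  ro:2  ex:5  wr:6
I2  is:7  ro:8  ex:11  wr:12  — struct: FPADD busy until I1 writes@6
I3  is:8  ro:9  ex:10  wr:11
I4  is:13  ro:14  ex:17  wr:18  — struct: FPADD busy until I2 writes@12
I5  is:19  ro:20  ex:23  wr:24  — struct: FPADD busy until I4 writes@18
I6  is:20  ro:25  ex:26  wr:27  — RAW R1: wait I5 write@24
I7  is:28  ro:29  ex:30  wr:31  — struct: ALU busy until I6 writes@27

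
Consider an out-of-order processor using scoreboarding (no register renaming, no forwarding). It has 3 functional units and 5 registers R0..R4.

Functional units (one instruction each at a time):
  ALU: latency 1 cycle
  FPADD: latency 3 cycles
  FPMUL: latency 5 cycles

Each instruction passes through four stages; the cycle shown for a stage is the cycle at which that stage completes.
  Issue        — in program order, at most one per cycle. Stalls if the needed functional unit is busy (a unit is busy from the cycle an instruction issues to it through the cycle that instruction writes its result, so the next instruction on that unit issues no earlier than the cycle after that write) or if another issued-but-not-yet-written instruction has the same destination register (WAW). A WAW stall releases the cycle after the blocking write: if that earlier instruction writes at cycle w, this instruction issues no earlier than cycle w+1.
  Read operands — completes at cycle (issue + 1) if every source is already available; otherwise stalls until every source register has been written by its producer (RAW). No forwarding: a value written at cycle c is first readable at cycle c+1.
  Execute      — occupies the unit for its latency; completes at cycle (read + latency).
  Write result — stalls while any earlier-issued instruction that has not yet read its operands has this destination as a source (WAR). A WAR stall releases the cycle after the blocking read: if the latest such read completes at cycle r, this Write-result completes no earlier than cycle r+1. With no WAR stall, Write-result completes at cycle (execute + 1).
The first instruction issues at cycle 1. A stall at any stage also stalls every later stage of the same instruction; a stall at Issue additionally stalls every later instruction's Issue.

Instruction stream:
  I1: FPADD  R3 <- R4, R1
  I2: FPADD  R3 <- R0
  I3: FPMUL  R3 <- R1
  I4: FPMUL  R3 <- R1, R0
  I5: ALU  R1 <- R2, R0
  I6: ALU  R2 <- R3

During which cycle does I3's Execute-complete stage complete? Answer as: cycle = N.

[1] issue I1 (FPADD)
[2] I1 read-ops
[5] I1 finished on FPADD
[6] I1→R3
[7] issue I2 (FPADD)
[8] I2 read-ops
[11] I2 finished on FPADD
[12] I2→R3
[13] issue I3 (FPMUL)
[14] I3 read-ops
[19] I3 finished on FPMUL
[20] I3→R3
[21] issue I4 (FPMUL)
[22] I4 read-ops, issue I5 (ALU)
[23] I5 read-ops
[24] I5 finished on ALU
[25] I5→R1
[26] issue I6 (ALU)
[27] I4 finished on FPMUL
[28] I4→R3
[29] I6 read-ops
[30] I6 finished on ALU
[31] I6→R2

cycle = 19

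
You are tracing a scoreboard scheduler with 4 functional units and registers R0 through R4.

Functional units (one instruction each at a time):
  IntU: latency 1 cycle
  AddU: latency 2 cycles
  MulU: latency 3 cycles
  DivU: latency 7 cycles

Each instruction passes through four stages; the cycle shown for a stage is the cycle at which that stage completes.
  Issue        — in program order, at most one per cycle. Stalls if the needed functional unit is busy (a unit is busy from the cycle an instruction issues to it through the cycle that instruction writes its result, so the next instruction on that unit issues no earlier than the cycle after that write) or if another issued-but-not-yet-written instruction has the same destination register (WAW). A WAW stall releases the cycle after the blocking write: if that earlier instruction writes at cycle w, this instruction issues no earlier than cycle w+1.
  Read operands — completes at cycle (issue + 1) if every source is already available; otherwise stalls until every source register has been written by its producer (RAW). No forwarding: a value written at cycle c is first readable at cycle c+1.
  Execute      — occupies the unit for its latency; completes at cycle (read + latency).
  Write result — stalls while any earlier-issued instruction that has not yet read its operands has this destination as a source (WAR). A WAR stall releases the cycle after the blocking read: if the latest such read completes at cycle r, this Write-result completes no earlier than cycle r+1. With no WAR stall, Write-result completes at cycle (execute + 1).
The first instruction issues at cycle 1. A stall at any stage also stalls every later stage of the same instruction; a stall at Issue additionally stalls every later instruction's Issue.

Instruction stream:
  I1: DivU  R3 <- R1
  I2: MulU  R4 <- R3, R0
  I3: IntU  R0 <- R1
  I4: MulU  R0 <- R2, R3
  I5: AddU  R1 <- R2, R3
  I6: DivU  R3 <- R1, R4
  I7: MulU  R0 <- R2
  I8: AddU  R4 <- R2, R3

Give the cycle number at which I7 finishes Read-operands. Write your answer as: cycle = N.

1) issue 1, read 2, done 9, write 10
2) issue 2, read 11, done 14, write 15  <RAW R3: wait I1 write@10>
3) issue 3, read 4, done 5, write 12  <WAR R0: wait I2 read@11>
4) issue 16, read 17, done 20, write 21  <struct: MulU busy until I2 writes@15>
5) issue 17, read 18, done 20, write 21
6) issue 18, read 22, done 29, write 30  <RAW R1: wait I5 write@21>
7) issue 22, read 23, done 26, write 27  <struct: MulU busy until I4 writes@21>
8) issue 23, read 31, done 33, write 34  <RAW R3: wait I6 write@30>

cycle = 23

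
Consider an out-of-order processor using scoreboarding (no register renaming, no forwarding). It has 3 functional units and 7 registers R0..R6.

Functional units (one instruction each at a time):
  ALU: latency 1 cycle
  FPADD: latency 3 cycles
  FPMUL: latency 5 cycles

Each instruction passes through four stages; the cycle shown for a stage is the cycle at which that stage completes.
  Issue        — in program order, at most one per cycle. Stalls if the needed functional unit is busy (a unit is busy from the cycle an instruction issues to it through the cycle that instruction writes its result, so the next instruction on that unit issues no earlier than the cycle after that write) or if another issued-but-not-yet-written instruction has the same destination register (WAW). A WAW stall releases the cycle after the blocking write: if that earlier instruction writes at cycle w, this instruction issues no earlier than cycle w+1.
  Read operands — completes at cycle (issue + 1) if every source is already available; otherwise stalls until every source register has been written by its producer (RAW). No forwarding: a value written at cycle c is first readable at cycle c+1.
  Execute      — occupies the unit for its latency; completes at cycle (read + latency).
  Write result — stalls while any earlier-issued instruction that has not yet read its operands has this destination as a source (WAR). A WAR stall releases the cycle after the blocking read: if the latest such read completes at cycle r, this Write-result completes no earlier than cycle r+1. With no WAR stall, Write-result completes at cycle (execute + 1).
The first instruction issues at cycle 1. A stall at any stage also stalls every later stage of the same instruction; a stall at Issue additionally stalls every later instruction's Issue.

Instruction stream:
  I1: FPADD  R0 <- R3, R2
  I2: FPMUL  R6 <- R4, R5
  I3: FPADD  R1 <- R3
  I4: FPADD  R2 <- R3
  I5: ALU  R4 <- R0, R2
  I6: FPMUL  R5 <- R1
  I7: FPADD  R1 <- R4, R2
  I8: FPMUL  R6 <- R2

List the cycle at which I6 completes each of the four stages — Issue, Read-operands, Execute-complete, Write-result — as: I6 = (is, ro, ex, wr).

I6 = (15, 16, 21, 22)

cycle 1: I1 dispatched to FPADD
cycle 2: I1 operands ready · I2 dispatched to FPMUL
cycle 3: I2 operands ready
cycle 5: I1 complete
cycle 6: R0←I1
cycle 7: I3 dispatched to FPADD
cycle 8: I2 complete · I3 operands ready
cycle 9: R6←I2
cycle 11: I3 complete
cycle 12: R1←I3
cycle 13: I4 dispatched to FPADD
cycle 14: I4 operands ready · I5 dispatched to ALU
cycle 15: I6 dispatched to FPMUL
cycle 16: I6 operands ready
cycle 17: I4 complete
cycle 18: R2←I4
cycle 19: I5 operands ready · I7 dispatched to FPADD
cycle 20: I5 complete
cycle 21: R4←I5 · I6 complete
cycle 22: R5←I6 · I7 operands ready
cycle 23: I8 dispatched to FPMUL
cycle 24: I8 operands ready
cycle 25: I7 complete
cycle 26: R1←I7
cycle 29: I8 complete
cycle 30: R6←I8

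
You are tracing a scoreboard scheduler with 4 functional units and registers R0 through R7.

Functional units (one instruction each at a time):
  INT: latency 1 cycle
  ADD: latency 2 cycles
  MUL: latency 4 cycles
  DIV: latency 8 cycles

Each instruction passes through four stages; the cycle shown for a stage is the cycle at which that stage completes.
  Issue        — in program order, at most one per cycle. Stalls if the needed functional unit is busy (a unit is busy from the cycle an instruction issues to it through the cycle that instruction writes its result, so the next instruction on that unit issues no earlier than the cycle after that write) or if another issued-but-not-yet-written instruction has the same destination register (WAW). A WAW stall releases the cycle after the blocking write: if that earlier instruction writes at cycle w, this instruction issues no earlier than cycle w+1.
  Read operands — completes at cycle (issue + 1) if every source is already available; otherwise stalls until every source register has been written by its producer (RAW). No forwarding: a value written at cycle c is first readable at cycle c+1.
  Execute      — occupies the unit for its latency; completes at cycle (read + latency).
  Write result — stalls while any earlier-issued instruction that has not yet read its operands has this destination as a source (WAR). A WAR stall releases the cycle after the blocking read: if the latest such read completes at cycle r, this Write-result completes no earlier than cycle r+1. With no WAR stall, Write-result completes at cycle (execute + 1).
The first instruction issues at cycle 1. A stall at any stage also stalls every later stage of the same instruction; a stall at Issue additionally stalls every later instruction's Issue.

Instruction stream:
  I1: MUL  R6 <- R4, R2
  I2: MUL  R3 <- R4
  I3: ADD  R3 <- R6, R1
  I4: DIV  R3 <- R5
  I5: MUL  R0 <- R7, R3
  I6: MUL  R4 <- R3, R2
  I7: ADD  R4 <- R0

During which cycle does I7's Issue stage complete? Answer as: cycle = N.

cycle = 44

I1 -> (1, 2, 6, 7)
I2 -> (8, 9, 13, 14)  // struct: MUL busy until I1 writes@7
I3 -> (15, 16, 18, 19)  // WAW R3: wait I2 write@14
I4 -> (20, 21, 29, 30)  // WAW R3: wait I3 write@19
I5 -> (21, 31, 35, 36)  // RAW R3: wait I4 write@30
I6 -> (37, 38, 42, 43)  // struct: MUL busy until I5 writes@36
I7 -> (44, 45, 47, 48)  // WAW R4: wait I6 write@43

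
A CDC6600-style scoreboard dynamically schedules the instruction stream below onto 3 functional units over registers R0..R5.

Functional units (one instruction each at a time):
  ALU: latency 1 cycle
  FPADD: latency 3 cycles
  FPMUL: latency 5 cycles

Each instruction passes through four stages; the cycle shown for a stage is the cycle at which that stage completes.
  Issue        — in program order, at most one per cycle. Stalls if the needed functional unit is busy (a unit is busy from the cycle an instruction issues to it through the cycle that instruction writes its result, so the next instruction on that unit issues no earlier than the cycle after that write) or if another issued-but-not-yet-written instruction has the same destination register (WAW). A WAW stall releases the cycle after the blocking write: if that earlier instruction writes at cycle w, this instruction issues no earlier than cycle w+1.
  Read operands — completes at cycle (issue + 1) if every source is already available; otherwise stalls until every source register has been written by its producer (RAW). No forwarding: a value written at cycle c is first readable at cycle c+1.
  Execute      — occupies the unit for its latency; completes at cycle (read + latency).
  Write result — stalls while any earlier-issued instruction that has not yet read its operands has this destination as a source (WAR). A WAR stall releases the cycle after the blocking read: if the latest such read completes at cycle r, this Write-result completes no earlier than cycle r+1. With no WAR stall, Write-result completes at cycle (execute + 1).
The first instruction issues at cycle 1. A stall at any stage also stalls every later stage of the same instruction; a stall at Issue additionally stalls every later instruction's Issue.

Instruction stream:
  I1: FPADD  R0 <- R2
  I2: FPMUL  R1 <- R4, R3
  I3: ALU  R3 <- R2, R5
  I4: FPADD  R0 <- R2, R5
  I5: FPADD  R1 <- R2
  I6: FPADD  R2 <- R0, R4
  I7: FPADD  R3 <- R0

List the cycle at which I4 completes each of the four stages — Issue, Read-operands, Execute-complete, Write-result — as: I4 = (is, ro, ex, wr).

I4 = (7, 8, 11, 12)

I1: IS=1 RO=2 EX=5 WR=6
I2: IS=2 RO=3 EX=8 WR=9
I3: IS=3 RO=4 EX=5 WR=6
I4: IS=7 RO=8 EX=11 WR=12  [struct: FPADD busy until I1 writes@6]
I5: IS=13 RO=14 EX=17 WR=18  [struct: FPADD busy until I4 writes@12]
I6: IS=19 RO=20 EX=23 WR=24  [struct: FPADD busy until I5 writes@18]
I7: IS=25 RO=26 EX=29 WR=30  [struct: FPADD busy until I6 writes@24]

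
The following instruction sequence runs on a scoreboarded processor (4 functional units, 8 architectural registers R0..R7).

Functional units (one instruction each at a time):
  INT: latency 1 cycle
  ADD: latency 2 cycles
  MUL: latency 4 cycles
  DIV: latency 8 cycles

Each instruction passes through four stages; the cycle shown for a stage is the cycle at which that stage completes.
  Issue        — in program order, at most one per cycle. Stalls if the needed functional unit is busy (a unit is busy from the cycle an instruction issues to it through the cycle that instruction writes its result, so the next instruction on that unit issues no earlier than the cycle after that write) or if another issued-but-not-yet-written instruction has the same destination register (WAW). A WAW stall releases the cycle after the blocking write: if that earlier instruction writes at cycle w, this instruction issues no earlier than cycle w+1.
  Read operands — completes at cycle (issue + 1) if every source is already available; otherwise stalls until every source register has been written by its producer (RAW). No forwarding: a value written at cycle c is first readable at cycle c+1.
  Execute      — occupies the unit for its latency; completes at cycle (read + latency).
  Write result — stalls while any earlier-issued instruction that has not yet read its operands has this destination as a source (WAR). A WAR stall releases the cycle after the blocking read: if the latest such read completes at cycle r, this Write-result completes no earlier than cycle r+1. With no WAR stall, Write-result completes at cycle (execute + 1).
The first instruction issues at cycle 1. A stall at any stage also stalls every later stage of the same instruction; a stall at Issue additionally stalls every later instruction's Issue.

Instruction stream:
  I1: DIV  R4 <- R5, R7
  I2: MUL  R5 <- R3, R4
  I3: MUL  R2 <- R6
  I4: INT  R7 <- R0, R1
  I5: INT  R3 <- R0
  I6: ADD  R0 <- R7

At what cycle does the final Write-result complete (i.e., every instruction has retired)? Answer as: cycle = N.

1) issue 1, read 2, done 10, write 11
2) issue 2, read 12, done 16, write 17  <RAW R4: wait I1 write@11>
3) issue 18, read 19, done 23, write 24  <struct: MUL busy until I2 writes@17>
4) issue 19, read 20, done 21, write 22
5) issue 23, read 24, done 25, write 26  <struct: INT busy until I4 writes@22>
6) issue 24, read 25, done 27, write 28

cycle = 28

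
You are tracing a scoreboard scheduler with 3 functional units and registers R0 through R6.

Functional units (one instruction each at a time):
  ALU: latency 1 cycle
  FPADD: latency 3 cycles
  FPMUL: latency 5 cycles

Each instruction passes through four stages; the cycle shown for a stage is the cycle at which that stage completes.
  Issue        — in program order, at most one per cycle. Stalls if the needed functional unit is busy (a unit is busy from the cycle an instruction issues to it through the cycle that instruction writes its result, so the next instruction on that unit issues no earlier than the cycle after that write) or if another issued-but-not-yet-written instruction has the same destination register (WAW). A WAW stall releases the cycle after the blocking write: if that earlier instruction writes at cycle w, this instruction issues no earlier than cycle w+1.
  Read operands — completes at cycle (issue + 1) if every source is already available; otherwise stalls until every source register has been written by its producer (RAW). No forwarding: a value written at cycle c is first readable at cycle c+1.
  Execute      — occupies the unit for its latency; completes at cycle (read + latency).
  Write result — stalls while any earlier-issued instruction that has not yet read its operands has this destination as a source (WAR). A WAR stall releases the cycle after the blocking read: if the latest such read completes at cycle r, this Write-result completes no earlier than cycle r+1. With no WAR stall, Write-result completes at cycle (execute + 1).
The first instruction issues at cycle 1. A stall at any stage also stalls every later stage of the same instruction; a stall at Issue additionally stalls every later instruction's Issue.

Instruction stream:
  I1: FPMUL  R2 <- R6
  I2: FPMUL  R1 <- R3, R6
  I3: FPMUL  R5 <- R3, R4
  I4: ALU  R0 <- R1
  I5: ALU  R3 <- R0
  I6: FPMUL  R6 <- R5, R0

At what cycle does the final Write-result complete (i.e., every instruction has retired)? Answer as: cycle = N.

I1: IS=1 RO=2 EX=7 WR=8
I2: IS=9 RO=10 EX=15 WR=16  [struct: FPMUL busy until I1 writes@8]
I3: IS=17 RO=18 EX=23 WR=24  [struct: FPMUL busy until I2 writes@16]
I4: IS=18 RO=19 EX=20 WR=21
I5: IS=22 RO=23 EX=24 WR=25  [struct: ALU busy until I4 writes@21]
I6: IS=25 RO=26 EX=31 WR=32  [struct: FPMUL busy until I3 writes@24]

cycle = 32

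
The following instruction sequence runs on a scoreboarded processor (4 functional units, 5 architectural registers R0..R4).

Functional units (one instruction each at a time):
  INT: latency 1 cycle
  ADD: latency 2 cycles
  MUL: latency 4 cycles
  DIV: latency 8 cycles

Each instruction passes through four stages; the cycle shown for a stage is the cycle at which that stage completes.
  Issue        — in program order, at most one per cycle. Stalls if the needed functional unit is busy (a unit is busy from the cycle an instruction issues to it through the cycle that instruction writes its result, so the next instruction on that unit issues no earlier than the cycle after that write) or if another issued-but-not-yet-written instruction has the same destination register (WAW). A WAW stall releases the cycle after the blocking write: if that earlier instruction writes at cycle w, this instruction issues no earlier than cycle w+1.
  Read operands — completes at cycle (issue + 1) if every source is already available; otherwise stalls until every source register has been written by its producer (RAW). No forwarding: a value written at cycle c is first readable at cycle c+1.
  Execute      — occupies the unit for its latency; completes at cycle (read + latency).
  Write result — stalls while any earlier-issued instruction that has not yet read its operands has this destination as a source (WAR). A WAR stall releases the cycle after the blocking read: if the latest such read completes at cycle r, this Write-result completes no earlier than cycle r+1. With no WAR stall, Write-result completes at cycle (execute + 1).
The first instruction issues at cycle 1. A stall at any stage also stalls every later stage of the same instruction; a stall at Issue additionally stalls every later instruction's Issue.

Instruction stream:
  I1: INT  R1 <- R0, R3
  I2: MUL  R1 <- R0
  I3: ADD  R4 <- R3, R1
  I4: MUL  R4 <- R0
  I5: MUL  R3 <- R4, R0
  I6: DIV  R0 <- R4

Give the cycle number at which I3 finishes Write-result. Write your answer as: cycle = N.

I1  is:1  ro:2  ex:3  wr:4
I2  is:5  ro:6  ex:10  wr:11  — WAW R1: wait I1 write@4
I3  is:6  ro:12  ex:14  wr:15  — RAW R1: wait I2 write@11
I4  is:16  ro:17  ex:21  wr:22  — WAW R4: wait I3 write@15
I5  is:23  ro:24  ex:28  wr:29  — struct: MUL busy until I4 writes@22
I6  is:24  ro:25  ex:33  wr:34

cycle = 15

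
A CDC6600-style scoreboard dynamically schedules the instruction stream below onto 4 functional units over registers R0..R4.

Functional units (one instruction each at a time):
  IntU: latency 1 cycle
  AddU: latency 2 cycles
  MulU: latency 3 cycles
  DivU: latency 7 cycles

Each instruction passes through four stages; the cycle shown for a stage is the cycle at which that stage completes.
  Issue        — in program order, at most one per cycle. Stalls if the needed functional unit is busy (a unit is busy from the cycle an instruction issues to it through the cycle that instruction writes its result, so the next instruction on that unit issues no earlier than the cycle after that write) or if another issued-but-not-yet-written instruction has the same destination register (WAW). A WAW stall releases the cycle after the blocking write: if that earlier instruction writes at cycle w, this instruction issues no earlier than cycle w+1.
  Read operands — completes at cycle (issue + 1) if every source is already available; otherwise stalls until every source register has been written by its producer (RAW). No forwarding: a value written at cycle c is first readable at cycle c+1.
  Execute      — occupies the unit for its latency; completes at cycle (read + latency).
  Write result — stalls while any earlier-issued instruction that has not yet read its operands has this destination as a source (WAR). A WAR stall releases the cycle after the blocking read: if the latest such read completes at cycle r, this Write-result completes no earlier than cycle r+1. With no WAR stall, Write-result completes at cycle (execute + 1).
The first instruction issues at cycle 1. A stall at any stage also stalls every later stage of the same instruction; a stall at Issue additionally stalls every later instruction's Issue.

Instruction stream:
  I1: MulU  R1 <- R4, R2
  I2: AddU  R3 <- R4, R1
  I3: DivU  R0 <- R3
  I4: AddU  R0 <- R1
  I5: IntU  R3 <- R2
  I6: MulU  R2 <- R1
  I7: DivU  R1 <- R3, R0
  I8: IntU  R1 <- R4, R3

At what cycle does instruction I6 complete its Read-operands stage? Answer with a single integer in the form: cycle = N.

1) issue 1, read 2, done 5, write 6
2) issue 2, read 7, done 9, write 10  <RAW R1: wait I1 write@6>
3) issue 3, read 11, done 18, write 19  <RAW R3: wait I2 write@10>
4) issue 20, read 21, done 23, write 24  <WAW R0: wait I3 write@19>
5) issue 21, read 22, done 23, write 24
6) issue 22, read 23, done 26, write 27
7) issue 23, read 25, done 32, write 33  <RAW R3: wait I5 write@24 / RAW R0: wait I4 write@24>
8) issue 34, read 35, done 36, write 37  <WAW R1: wait I7 write@33>

cycle = 23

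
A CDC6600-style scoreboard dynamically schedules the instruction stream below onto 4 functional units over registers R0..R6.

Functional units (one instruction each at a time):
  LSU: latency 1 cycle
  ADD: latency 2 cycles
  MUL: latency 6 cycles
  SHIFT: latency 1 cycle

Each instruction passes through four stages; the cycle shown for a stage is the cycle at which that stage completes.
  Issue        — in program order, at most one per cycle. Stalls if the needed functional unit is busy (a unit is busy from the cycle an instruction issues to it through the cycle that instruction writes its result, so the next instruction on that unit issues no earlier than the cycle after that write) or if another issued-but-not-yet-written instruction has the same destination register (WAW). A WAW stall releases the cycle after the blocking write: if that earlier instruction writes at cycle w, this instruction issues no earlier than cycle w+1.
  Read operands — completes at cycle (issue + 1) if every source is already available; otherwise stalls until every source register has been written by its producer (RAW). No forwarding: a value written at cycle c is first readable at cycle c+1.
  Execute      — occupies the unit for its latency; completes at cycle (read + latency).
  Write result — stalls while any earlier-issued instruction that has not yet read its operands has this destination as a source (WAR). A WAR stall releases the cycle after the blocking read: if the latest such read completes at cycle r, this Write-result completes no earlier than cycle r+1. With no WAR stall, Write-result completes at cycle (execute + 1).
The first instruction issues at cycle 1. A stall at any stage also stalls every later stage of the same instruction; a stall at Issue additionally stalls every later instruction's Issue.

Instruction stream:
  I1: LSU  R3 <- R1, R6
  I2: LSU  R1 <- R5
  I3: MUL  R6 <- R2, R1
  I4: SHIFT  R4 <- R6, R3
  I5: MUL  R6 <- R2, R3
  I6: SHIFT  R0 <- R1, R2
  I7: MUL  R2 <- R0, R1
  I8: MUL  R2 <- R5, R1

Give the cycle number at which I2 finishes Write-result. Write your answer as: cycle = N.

[1] I1→LSU
[2] I1 RO
[3] I1 EX
[4] I1 WR R3
[5] I2→LSU
[6] I2 RO; I3→MUL
[7] I2 EX; I4→SHIFT
[8] I2 WR R1
[9] I3 RO
[15] I3 EX
[16] I3 WR R6
[17] I4 RO; I5→MUL
[18] I4 EX; I5 RO
[19] I4 WR R4
[20] I6→SHIFT
[21] I6 RO
[22] I6 EX
[23] I6 WR R0
[24] I5 EX
[25] I5 WR R6
[26] I7→MUL
[27] I7 RO
[33] I7 EX
[34] I7 WR R2
[35] I8→MUL
[36] I8 RO
[42] I8 EX
[43] I8 WR R2

cycle = 8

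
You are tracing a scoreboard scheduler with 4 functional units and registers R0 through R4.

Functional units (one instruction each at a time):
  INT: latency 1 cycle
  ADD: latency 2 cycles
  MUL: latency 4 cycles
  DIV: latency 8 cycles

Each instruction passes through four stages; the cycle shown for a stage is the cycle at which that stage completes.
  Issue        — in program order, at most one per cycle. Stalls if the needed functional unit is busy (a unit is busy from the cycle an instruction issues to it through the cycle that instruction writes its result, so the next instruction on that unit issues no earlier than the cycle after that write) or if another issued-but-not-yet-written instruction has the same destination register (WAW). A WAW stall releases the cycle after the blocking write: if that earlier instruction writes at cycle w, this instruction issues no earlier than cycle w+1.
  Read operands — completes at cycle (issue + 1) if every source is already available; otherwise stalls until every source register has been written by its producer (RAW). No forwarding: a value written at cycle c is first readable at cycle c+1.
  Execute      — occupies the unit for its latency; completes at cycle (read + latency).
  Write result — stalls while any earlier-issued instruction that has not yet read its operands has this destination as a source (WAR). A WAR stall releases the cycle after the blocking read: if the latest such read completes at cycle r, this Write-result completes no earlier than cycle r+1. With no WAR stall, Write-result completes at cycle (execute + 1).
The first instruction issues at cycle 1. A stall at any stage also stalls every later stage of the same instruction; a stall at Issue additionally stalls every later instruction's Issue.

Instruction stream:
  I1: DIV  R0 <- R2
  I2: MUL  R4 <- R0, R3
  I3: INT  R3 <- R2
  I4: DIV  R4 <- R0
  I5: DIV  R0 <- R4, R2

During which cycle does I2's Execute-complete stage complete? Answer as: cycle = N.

[I1] 1/2/10/11
[I2] 2/12/16/17  (RAW R0: wait I1 write@11)
[I3] 3/4/5/13  (WAR R3: wait I2 read@12)
[I4] 18/19/27/28  (WAW R4: wait I2 write@17)
[I5] 29/30/38/39  (struct: DIV busy until I4 writes@28)

cycle = 16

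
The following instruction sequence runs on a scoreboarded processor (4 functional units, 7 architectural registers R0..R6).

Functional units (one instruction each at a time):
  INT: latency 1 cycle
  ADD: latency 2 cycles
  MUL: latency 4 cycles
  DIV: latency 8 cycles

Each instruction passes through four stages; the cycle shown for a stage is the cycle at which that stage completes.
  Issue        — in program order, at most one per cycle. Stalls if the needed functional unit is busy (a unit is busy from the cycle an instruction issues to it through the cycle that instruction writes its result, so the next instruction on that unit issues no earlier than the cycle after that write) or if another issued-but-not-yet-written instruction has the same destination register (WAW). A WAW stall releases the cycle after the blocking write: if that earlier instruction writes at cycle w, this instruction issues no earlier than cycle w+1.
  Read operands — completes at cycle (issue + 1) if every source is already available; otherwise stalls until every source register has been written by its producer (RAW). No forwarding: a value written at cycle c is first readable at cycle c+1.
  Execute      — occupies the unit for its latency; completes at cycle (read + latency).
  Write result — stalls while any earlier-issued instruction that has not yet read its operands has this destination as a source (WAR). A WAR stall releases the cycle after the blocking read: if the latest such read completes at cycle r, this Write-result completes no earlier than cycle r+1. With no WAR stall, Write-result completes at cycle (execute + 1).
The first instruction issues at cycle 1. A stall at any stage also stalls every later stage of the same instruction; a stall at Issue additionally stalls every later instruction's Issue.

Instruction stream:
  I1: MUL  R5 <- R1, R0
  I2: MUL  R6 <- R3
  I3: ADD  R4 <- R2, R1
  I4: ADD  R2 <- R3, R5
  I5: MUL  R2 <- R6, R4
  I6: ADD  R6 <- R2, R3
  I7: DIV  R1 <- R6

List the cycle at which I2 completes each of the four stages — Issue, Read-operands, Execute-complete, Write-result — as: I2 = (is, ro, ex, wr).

[1] I1 dispatched to MUL
[2] I1 operands ready
[6] I1 complete
[7] R5←I1
[8] I2 dispatched to MUL
[9] I2 operands ready | I3 dispatched to ADD
[10] I3 operands ready
[12] I3 complete
[13] I2 complete | R4←I3
[14] R6←I2 | I4 dispatched to ADD
[15] I4 operands ready
[17] I4 complete
[18] R2←I4
[19] I5 dispatched to MUL
[20] I5 operands ready | I6 dispatched to ADD
[21] I7 dispatched to DIV
[24] I5 complete
[25] R2←I5
[26] I6 operands ready
[28] I6 complete
[29] R6←I6
[30] I7 operands ready
[38] I7 complete
[39] R1←I7

I2 = (8, 9, 13, 14)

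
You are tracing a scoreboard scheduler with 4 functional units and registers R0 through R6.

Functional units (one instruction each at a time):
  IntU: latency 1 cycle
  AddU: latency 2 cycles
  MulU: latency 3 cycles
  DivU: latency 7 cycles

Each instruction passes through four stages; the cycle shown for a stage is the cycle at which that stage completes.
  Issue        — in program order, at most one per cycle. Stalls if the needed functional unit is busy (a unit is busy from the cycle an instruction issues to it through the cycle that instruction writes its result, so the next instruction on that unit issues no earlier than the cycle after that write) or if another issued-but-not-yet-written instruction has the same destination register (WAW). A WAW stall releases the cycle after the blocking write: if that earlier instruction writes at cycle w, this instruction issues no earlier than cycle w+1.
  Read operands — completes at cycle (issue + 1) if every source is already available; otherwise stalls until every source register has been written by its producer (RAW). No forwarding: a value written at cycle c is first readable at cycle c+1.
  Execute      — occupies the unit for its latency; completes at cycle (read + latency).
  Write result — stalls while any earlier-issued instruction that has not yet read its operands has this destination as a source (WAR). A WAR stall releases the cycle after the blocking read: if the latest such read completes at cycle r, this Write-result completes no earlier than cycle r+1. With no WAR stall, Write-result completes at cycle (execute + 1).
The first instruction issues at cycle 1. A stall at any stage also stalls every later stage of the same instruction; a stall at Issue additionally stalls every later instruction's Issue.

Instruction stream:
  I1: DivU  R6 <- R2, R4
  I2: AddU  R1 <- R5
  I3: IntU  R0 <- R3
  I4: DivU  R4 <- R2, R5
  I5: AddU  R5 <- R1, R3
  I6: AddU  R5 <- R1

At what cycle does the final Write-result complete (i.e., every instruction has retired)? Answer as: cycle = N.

cycle = 21

  I1 | 1 | 2 | 9 | 10
  I2 | 2 | 3 | 5 | 6
  I3 | 3 | 4 | 5 | 6
  I4 | 11 | 12 | 19 | 20   struct: DivU busy until I1 writes@10
  I5 | 12 | 13 | 15 | 16
  I6 | 17 | 18 | 20 | 21   struct: AddU busy until I5 writes@16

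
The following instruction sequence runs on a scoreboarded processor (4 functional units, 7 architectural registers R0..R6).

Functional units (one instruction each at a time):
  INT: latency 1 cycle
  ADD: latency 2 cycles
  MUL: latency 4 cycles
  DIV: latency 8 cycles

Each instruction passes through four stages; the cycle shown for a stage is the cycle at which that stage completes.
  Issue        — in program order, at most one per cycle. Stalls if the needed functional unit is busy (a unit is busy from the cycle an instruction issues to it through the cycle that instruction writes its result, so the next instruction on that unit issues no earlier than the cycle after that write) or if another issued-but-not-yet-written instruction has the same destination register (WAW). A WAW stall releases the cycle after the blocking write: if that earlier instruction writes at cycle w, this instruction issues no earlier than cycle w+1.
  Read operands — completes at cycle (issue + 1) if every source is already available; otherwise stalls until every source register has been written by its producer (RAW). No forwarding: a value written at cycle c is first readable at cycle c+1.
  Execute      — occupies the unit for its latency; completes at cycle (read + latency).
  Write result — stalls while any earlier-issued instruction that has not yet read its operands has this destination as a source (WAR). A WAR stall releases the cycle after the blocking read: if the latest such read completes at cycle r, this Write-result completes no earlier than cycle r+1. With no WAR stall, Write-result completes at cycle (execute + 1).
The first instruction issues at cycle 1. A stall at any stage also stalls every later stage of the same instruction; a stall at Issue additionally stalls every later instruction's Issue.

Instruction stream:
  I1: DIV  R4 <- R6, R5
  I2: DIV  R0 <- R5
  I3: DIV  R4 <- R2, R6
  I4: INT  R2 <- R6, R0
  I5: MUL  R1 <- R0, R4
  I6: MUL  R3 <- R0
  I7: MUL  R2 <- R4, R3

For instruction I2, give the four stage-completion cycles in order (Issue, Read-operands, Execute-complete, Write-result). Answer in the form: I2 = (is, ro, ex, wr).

I1 -> (1, 2, 10, 11)
I2 -> (12, 13, 21, 22)  // struct: DIV busy until I1 writes@11
I3 -> (23, 24, 32, 33)  // struct: DIV busy until I2 writes@22
I4 -> (24, 25, 26, 27)
I5 -> (25, 34, 38, 39)  // RAW R4: wait I3 write@33
I6 -> (40, 41, 45, 46)  // struct: MUL busy until I5 writes@39
I7 -> (47, 48, 52, 53)  // struct: MUL busy until I6 writes@46

I2 = (12, 13, 21, 22)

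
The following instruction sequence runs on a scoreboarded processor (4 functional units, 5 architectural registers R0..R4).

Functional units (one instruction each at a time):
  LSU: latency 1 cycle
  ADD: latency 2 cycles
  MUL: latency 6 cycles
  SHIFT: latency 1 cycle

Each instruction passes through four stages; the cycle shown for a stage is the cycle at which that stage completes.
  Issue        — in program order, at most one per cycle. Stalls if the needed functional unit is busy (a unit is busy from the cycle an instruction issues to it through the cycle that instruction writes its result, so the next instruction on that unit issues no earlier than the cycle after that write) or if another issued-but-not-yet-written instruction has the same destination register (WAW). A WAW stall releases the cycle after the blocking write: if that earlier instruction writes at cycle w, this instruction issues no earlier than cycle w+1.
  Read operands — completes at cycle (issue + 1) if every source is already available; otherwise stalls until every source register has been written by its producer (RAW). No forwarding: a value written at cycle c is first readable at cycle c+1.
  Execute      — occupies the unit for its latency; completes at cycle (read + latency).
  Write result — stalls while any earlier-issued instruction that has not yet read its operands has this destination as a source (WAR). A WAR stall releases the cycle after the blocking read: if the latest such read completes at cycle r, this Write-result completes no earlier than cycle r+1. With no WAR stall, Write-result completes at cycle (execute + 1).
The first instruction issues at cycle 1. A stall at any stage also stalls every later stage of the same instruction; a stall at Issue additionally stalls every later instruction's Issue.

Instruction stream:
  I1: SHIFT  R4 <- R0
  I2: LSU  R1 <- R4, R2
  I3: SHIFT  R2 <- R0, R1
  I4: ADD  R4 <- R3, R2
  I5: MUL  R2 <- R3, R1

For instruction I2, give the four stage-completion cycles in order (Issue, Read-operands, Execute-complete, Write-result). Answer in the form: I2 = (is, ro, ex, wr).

I1 -> (1, 2, 3, 4)
I2 -> (2, 5, 6, 7)  // RAW R4: wait I1 write@4
I3 -> (5, 8, 9, 10)  // struct: SHIFT busy until I1 writes@4, RAW R1: wait I2 write@7
I4 -> (6, 11, 13, 14)  // RAW R2: wait I3 write@10
I5 -> (11, 12, 18, 19)  // WAW R2: wait I3 write@10

I2 = (2, 5, 6, 7)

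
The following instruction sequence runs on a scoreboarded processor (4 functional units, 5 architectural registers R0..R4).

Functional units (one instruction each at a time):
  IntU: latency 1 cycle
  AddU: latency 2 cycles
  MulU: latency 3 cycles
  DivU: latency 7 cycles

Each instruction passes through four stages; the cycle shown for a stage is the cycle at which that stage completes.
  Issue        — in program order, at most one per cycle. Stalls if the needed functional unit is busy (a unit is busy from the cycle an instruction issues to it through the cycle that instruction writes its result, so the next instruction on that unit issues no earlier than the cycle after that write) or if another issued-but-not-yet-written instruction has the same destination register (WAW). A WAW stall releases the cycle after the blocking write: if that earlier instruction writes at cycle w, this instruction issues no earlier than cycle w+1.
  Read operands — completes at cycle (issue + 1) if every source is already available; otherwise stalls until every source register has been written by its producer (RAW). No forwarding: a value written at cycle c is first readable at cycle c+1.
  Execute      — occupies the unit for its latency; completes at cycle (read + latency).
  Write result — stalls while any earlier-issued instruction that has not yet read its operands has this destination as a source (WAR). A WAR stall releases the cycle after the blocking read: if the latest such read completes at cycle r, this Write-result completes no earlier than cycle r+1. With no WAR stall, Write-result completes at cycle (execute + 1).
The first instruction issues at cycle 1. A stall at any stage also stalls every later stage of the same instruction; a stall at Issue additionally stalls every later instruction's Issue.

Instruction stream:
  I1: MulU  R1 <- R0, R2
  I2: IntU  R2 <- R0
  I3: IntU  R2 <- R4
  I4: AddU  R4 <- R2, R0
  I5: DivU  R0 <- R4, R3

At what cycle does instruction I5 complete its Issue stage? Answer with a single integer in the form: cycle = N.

cycle = 8

[I1] 1/2/5/6
[I2] 2/3/4/5
[I3] 6/7/8/9  (struct: IntU busy until I2 writes@5)
[I4] 7/10/12/13  (RAW R2: wait I3 write@9)
[I5] 8/14/21/22  (RAW R4: wait I4 write@13)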